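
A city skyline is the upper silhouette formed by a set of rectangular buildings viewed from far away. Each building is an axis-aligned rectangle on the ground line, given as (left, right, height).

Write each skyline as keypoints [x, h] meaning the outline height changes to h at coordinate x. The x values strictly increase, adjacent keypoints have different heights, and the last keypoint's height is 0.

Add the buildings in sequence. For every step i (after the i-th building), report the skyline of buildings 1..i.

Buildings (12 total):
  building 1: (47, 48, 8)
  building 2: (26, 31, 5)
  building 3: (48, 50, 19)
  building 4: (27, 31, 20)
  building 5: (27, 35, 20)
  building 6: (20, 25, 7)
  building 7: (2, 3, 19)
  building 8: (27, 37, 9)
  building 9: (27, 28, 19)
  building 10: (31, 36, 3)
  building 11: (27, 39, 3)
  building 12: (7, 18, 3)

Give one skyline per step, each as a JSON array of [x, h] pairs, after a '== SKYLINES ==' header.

== SKYLINES ==
[[47,8],[48,0]]
[[26,5],[31,0],[47,8],[48,0]]
[[26,5],[31,0],[47,8],[48,19],[50,0]]
[[26,5],[27,20],[31,0],[47,8],[48,19],[50,0]]
[[26,5],[27,20],[35,0],[47,8],[48,19],[50,0]]
[[20,7],[25,0],[26,5],[27,20],[35,0],[47,8],[48,19],[50,0]]
[[2,19],[3,0],[20,7],[25,0],[26,5],[27,20],[35,0],[47,8],[48,19],[50,0]]
[[2,19],[3,0],[20,7],[25,0],[26,5],[27,20],[35,9],[37,0],[47,8],[48,19],[50,0]]
[[2,19],[3,0],[20,7],[25,0],[26,5],[27,20],[35,9],[37,0],[47,8],[48,19],[50,0]]
[[2,19],[3,0],[20,7],[25,0],[26,5],[27,20],[35,9],[37,0],[47,8],[48,19],[50,0]]
[[2,19],[3,0],[20,7],[25,0],[26,5],[27,20],[35,9],[37,3],[39,0],[47,8],[48,19],[50,0]]
[[2,19],[3,0],[7,3],[18,0],[20,7],[25,0],[26,5],[27,20],[35,9],[37,3],[39,0],[47,8],[48,19],[50,0]]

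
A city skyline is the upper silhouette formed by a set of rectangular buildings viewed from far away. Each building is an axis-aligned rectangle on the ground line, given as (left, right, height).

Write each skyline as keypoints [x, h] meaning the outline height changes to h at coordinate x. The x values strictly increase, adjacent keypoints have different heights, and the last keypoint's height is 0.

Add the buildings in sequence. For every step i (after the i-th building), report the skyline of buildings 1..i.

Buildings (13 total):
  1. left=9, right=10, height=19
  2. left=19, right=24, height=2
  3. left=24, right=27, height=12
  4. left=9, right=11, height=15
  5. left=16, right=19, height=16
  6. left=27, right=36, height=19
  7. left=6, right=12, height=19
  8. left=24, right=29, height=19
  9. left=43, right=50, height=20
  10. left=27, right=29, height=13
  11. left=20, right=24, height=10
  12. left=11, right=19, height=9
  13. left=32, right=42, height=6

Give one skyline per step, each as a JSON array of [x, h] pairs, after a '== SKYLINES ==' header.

== SKYLINES ==
[[9,19],[10,0]]
[[9,19],[10,0],[19,2],[24,0]]
[[9,19],[10,0],[19,2],[24,12],[27,0]]
[[9,19],[10,15],[11,0],[19,2],[24,12],[27,0]]
[[9,19],[10,15],[11,0],[16,16],[19,2],[24,12],[27,0]]
[[9,19],[10,15],[11,0],[16,16],[19,2],[24,12],[27,19],[36,0]]
[[6,19],[12,0],[16,16],[19,2],[24,12],[27,19],[36,0]]
[[6,19],[12,0],[16,16],[19,2],[24,19],[36,0]]
[[6,19],[12,0],[16,16],[19,2],[24,19],[36,0],[43,20],[50,0]]
[[6,19],[12,0],[16,16],[19,2],[24,19],[36,0],[43,20],[50,0]]
[[6,19],[12,0],[16,16],[19,2],[20,10],[24,19],[36,0],[43,20],[50,0]]
[[6,19],[12,9],[16,16],[19,2],[20,10],[24,19],[36,0],[43,20],[50,0]]
[[6,19],[12,9],[16,16],[19,2],[20,10],[24,19],[36,6],[42,0],[43,20],[50,0]]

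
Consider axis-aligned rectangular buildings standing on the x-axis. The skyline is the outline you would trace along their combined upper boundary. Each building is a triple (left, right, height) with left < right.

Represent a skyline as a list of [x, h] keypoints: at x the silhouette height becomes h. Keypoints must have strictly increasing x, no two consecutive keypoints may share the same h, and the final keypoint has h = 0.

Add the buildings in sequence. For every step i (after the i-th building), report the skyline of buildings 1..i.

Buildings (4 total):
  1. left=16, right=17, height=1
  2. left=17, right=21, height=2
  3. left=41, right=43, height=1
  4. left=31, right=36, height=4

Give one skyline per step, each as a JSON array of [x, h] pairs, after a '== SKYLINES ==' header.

== SKYLINES ==
[[16,1],[17,0]]
[[16,1],[17,2],[21,0]]
[[16,1],[17,2],[21,0],[41,1],[43,0]]
[[16,1],[17,2],[21,0],[31,4],[36,0],[41,1],[43,0]]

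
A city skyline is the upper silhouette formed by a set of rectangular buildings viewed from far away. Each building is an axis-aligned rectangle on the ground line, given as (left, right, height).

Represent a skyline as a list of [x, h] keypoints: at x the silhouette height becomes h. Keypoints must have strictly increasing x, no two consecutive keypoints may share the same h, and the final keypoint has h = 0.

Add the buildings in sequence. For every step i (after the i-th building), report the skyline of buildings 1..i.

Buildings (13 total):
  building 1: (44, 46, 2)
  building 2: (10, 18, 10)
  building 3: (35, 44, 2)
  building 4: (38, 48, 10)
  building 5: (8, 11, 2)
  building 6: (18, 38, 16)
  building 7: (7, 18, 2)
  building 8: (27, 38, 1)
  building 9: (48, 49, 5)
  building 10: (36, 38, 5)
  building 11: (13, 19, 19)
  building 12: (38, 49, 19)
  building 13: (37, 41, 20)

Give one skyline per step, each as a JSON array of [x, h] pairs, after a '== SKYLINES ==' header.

== SKYLINES ==
[[44,2],[46,0]]
[[10,10],[18,0],[44,2],[46,0]]
[[10,10],[18,0],[35,2],[46,0]]
[[10,10],[18,0],[35,2],[38,10],[48,0]]
[[8,2],[10,10],[18,0],[35,2],[38,10],[48,0]]
[[8,2],[10,10],[18,16],[38,10],[48,0]]
[[7,2],[10,10],[18,16],[38,10],[48,0]]
[[7,2],[10,10],[18,16],[38,10],[48,0]]
[[7,2],[10,10],[18,16],[38,10],[48,5],[49,0]]
[[7,2],[10,10],[18,16],[38,10],[48,5],[49,0]]
[[7,2],[10,10],[13,19],[19,16],[38,10],[48,5],[49,0]]
[[7,2],[10,10],[13,19],[19,16],[38,19],[49,0]]
[[7,2],[10,10],[13,19],[19,16],[37,20],[41,19],[49,0]]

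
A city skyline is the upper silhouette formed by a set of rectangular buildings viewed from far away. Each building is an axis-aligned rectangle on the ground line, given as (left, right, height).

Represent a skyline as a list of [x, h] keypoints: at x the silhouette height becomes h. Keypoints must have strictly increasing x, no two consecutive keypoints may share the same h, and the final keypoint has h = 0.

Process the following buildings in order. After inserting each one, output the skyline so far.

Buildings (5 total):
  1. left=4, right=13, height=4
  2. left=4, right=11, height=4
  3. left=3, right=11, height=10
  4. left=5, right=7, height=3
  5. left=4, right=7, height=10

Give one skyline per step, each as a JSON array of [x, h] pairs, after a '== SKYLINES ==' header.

== SKYLINES ==
[[4,4],[13,0]]
[[4,4],[13,0]]
[[3,10],[11,4],[13,0]]
[[3,10],[11,4],[13,0]]
[[3,10],[11,4],[13,0]]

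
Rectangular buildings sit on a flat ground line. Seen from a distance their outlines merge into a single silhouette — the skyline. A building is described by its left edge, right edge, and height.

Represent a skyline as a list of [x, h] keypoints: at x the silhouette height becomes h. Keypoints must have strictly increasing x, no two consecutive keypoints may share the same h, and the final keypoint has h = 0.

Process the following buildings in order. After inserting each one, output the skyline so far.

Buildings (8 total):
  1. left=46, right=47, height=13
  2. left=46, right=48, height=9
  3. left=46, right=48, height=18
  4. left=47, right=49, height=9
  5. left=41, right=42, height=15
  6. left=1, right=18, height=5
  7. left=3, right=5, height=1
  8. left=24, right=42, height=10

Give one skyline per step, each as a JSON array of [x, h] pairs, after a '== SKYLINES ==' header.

== SKYLINES ==
[[46,13],[47,0]]
[[46,13],[47,9],[48,0]]
[[46,18],[48,0]]
[[46,18],[48,9],[49,0]]
[[41,15],[42,0],[46,18],[48,9],[49,0]]
[[1,5],[18,0],[41,15],[42,0],[46,18],[48,9],[49,0]]
[[1,5],[18,0],[41,15],[42,0],[46,18],[48,9],[49,0]]
[[1,5],[18,0],[24,10],[41,15],[42,0],[46,18],[48,9],[49,0]]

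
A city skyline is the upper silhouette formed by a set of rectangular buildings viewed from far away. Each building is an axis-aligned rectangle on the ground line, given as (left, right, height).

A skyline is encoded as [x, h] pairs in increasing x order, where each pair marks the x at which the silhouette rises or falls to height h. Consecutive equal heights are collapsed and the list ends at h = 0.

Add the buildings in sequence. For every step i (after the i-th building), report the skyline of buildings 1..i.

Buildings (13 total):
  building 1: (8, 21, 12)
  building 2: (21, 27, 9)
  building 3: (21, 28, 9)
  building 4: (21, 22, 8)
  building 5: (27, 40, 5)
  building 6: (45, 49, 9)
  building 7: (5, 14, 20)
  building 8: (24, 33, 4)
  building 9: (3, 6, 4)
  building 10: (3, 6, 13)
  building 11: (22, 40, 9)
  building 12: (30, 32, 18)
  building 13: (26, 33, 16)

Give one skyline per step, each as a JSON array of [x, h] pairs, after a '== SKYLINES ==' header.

== SKYLINES ==
[[8,12],[21,0]]
[[8,12],[21,9],[27,0]]
[[8,12],[21,9],[28,0]]
[[8,12],[21,9],[28,0]]
[[8,12],[21,9],[28,5],[40,0]]
[[8,12],[21,9],[28,5],[40,0],[45,9],[49,0]]
[[5,20],[14,12],[21,9],[28,5],[40,0],[45,9],[49,0]]
[[5,20],[14,12],[21,9],[28,5],[40,0],[45,9],[49,0]]
[[3,4],[5,20],[14,12],[21,9],[28,5],[40,0],[45,9],[49,0]]
[[3,13],[5,20],[14,12],[21,9],[28,5],[40,0],[45,9],[49,0]]
[[3,13],[5,20],[14,12],[21,9],[40,0],[45,9],[49,0]]
[[3,13],[5,20],[14,12],[21,9],[30,18],[32,9],[40,0],[45,9],[49,0]]
[[3,13],[5,20],[14,12],[21,9],[26,16],[30,18],[32,16],[33,9],[40,0],[45,9],[49,0]]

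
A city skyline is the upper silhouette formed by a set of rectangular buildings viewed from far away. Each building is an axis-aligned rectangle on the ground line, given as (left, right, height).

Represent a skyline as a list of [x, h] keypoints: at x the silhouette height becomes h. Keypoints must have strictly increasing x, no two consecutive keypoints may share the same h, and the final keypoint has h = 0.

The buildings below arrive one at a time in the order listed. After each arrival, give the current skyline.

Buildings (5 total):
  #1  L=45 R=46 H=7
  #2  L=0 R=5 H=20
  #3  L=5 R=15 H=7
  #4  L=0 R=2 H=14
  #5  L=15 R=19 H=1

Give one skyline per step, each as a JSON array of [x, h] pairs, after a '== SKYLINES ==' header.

== SKYLINES ==
[[45,7],[46,0]]
[[0,20],[5,0],[45,7],[46,0]]
[[0,20],[5,7],[15,0],[45,7],[46,0]]
[[0,20],[5,7],[15,0],[45,7],[46,0]]
[[0,20],[5,7],[15,1],[19,0],[45,7],[46,0]]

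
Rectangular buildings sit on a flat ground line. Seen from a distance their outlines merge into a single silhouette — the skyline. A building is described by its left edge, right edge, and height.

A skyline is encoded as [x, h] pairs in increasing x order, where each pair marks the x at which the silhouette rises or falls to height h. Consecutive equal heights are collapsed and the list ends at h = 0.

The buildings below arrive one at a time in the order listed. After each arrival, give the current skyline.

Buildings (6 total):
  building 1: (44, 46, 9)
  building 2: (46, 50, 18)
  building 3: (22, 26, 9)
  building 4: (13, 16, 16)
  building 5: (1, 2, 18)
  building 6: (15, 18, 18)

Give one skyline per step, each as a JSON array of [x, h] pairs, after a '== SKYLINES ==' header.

== SKYLINES ==
[[44,9],[46,0]]
[[44,9],[46,18],[50,0]]
[[22,9],[26,0],[44,9],[46,18],[50,0]]
[[13,16],[16,0],[22,9],[26,0],[44,9],[46,18],[50,0]]
[[1,18],[2,0],[13,16],[16,0],[22,9],[26,0],[44,9],[46,18],[50,0]]
[[1,18],[2,0],[13,16],[15,18],[18,0],[22,9],[26,0],[44,9],[46,18],[50,0]]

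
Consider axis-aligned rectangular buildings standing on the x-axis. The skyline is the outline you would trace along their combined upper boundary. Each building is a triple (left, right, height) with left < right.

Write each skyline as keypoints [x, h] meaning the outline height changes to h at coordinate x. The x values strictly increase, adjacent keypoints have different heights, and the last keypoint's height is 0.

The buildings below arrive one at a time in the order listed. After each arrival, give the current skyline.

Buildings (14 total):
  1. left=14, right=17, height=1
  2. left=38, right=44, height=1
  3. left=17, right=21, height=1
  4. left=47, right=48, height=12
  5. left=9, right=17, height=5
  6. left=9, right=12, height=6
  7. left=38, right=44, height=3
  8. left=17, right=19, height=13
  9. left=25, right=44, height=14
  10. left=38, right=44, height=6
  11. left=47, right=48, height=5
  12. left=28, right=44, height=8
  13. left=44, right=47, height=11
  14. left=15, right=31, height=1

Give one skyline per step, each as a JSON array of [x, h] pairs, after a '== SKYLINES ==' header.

== SKYLINES ==
[[14,1],[17,0]]
[[14,1],[17,0],[38,1],[44,0]]
[[14,1],[21,0],[38,1],[44,0]]
[[14,1],[21,0],[38,1],[44,0],[47,12],[48,0]]
[[9,5],[17,1],[21,0],[38,1],[44,0],[47,12],[48,0]]
[[9,6],[12,5],[17,1],[21,0],[38,1],[44,0],[47,12],[48,0]]
[[9,6],[12,5],[17,1],[21,0],[38,3],[44,0],[47,12],[48,0]]
[[9,6],[12,5],[17,13],[19,1],[21,0],[38,3],[44,0],[47,12],[48,0]]
[[9,6],[12,5],[17,13],[19,1],[21,0],[25,14],[44,0],[47,12],[48,0]]
[[9,6],[12,5],[17,13],[19,1],[21,0],[25,14],[44,0],[47,12],[48,0]]
[[9,6],[12,5],[17,13],[19,1],[21,0],[25,14],[44,0],[47,12],[48,0]]
[[9,6],[12,5],[17,13],[19,1],[21,0],[25,14],[44,0],[47,12],[48,0]]
[[9,6],[12,5],[17,13],[19,1],[21,0],[25,14],[44,11],[47,12],[48,0]]
[[9,6],[12,5],[17,13],[19,1],[25,14],[44,11],[47,12],[48,0]]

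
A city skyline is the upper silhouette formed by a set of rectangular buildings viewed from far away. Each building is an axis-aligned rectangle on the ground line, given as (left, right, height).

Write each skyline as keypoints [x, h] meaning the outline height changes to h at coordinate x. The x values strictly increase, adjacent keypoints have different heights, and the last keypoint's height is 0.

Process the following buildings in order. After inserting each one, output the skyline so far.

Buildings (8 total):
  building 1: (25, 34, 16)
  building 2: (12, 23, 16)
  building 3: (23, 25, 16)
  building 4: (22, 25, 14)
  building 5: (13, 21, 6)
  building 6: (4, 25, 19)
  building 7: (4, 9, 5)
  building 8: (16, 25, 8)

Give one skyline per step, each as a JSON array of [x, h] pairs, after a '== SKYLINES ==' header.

== SKYLINES ==
[[25,16],[34,0]]
[[12,16],[23,0],[25,16],[34,0]]
[[12,16],[34,0]]
[[12,16],[34,0]]
[[12,16],[34,0]]
[[4,19],[25,16],[34,0]]
[[4,19],[25,16],[34,0]]
[[4,19],[25,16],[34,0]]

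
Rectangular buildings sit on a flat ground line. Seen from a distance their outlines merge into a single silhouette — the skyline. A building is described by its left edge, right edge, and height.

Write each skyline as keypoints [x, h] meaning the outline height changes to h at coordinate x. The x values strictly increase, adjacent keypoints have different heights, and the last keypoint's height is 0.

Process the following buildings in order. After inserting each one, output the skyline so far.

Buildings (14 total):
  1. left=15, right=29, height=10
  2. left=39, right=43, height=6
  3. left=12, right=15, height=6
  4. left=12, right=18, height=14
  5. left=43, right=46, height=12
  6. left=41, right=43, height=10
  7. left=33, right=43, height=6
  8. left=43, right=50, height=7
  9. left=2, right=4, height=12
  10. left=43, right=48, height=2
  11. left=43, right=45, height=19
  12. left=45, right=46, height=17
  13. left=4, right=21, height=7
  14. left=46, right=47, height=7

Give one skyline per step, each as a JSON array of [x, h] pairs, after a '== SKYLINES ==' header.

== SKYLINES ==
[[15,10],[29,0]]
[[15,10],[29,0],[39,6],[43,0]]
[[12,6],[15,10],[29,0],[39,6],[43,0]]
[[12,14],[18,10],[29,0],[39,6],[43,0]]
[[12,14],[18,10],[29,0],[39,6],[43,12],[46,0]]
[[12,14],[18,10],[29,0],[39,6],[41,10],[43,12],[46,0]]
[[12,14],[18,10],[29,0],[33,6],[41,10],[43,12],[46,0]]
[[12,14],[18,10],[29,0],[33,6],[41,10],[43,12],[46,7],[50,0]]
[[2,12],[4,0],[12,14],[18,10],[29,0],[33,6],[41,10],[43,12],[46,7],[50,0]]
[[2,12],[4,0],[12,14],[18,10],[29,0],[33,6],[41,10],[43,12],[46,7],[50,0]]
[[2,12],[4,0],[12,14],[18,10],[29,0],[33,6],[41,10],[43,19],[45,12],[46,7],[50,0]]
[[2,12],[4,0],[12,14],[18,10],[29,0],[33,6],[41,10],[43,19],[45,17],[46,7],[50,0]]
[[2,12],[4,7],[12,14],[18,10],[29,0],[33,6],[41,10],[43,19],[45,17],[46,7],[50,0]]
[[2,12],[4,7],[12,14],[18,10],[29,0],[33,6],[41,10],[43,19],[45,17],[46,7],[50,0]]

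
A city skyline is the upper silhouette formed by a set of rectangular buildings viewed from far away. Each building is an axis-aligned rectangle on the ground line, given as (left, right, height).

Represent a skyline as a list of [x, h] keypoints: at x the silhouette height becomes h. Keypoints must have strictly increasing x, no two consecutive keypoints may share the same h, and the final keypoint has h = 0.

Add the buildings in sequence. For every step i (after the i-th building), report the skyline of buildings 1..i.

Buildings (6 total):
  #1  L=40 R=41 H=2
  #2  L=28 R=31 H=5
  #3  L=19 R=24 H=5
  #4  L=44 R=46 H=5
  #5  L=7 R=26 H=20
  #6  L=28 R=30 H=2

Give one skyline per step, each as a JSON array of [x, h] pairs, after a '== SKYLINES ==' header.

== SKYLINES ==
[[40,2],[41,0]]
[[28,5],[31,0],[40,2],[41,0]]
[[19,5],[24,0],[28,5],[31,0],[40,2],[41,0]]
[[19,5],[24,0],[28,5],[31,0],[40,2],[41,0],[44,5],[46,0]]
[[7,20],[26,0],[28,5],[31,0],[40,2],[41,0],[44,5],[46,0]]
[[7,20],[26,0],[28,5],[31,0],[40,2],[41,0],[44,5],[46,0]]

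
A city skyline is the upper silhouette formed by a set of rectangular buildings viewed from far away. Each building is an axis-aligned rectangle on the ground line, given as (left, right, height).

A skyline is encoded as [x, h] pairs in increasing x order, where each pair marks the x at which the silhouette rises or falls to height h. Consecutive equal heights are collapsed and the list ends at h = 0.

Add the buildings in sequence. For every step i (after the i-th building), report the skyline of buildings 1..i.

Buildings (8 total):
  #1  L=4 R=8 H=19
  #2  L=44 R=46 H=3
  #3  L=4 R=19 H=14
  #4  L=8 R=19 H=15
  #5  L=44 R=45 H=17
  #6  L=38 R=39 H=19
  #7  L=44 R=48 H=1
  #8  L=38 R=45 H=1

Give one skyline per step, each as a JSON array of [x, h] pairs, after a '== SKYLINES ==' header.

== SKYLINES ==
[[4,19],[8,0]]
[[4,19],[8,0],[44,3],[46,0]]
[[4,19],[8,14],[19,0],[44,3],[46,0]]
[[4,19],[8,15],[19,0],[44,3],[46,0]]
[[4,19],[8,15],[19,0],[44,17],[45,3],[46,0]]
[[4,19],[8,15],[19,0],[38,19],[39,0],[44,17],[45,3],[46,0]]
[[4,19],[8,15],[19,0],[38,19],[39,0],[44,17],[45,3],[46,1],[48,0]]
[[4,19],[8,15],[19,0],[38,19],[39,1],[44,17],[45,3],[46,1],[48,0]]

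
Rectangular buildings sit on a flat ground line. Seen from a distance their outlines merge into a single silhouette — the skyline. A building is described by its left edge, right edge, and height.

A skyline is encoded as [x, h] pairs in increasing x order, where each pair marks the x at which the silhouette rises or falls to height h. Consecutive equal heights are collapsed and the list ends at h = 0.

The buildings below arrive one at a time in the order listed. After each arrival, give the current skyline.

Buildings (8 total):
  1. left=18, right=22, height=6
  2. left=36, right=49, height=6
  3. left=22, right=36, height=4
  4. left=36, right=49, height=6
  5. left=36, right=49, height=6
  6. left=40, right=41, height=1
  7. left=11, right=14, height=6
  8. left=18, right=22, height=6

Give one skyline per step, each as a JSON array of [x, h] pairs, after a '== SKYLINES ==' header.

== SKYLINES ==
[[18,6],[22,0]]
[[18,6],[22,0],[36,6],[49,0]]
[[18,6],[22,4],[36,6],[49,0]]
[[18,6],[22,4],[36,6],[49,0]]
[[18,6],[22,4],[36,6],[49,0]]
[[18,6],[22,4],[36,6],[49,0]]
[[11,6],[14,0],[18,6],[22,4],[36,6],[49,0]]
[[11,6],[14,0],[18,6],[22,4],[36,6],[49,0]]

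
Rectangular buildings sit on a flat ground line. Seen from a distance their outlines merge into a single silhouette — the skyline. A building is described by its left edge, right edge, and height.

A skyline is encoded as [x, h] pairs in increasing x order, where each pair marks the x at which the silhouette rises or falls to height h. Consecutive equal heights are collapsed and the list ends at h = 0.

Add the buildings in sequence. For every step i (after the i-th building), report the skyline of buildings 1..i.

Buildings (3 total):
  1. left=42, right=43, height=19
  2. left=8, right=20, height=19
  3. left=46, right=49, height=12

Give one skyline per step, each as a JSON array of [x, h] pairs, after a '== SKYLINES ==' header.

== SKYLINES ==
[[42,19],[43,0]]
[[8,19],[20,0],[42,19],[43,0]]
[[8,19],[20,0],[42,19],[43,0],[46,12],[49,0]]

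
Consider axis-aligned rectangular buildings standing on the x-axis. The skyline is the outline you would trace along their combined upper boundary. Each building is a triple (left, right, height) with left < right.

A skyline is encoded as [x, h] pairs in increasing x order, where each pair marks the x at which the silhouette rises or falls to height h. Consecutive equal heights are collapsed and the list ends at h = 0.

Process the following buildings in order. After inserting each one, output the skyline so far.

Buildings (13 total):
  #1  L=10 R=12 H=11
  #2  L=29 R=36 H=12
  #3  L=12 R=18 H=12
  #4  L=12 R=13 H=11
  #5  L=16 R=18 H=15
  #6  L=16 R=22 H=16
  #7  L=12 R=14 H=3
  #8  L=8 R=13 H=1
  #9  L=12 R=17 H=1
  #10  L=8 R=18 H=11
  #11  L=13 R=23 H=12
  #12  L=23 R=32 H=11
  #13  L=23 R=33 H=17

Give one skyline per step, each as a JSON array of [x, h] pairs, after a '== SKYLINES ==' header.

== SKYLINES ==
[[10,11],[12,0]]
[[10,11],[12,0],[29,12],[36,0]]
[[10,11],[12,12],[18,0],[29,12],[36,0]]
[[10,11],[12,12],[18,0],[29,12],[36,0]]
[[10,11],[12,12],[16,15],[18,0],[29,12],[36,0]]
[[10,11],[12,12],[16,16],[22,0],[29,12],[36,0]]
[[10,11],[12,12],[16,16],[22,0],[29,12],[36,0]]
[[8,1],[10,11],[12,12],[16,16],[22,0],[29,12],[36,0]]
[[8,1],[10,11],[12,12],[16,16],[22,0],[29,12],[36,0]]
[[8,11],[12,12],[16,16],[22,0],[29,12],[36,0]]
[[8,11],[12,12],[16,16],[22,12],[23,0],[29,12],[36,0]]
[[8,11],[12,12],[16,16],[22,12],[23,11],[29,12],[36,0]]
[[8,11],[12,12],[16,16],[22,12],[23,17],[33,12],[36,0]]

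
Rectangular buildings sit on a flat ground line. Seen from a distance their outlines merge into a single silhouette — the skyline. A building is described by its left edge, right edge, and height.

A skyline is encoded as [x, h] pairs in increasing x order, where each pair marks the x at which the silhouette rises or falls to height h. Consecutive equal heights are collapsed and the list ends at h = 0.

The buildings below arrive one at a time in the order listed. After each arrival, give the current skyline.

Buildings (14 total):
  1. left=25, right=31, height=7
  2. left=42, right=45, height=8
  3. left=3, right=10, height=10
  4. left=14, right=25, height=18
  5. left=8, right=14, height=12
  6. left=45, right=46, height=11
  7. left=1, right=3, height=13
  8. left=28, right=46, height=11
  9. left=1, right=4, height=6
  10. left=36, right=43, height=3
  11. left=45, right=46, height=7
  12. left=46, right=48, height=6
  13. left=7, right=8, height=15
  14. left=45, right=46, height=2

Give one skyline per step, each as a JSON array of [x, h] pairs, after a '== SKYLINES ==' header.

== SKYLINES ==
[[25,7],[31,0]]
[[25,7],[31,0],[42,8],[45,0]]
[[3,10],[10,0],[25,7],[31,0],[42,8],[45,0]]
[[3,10],[10,0],[14,18],[25,7],[31,0],[42,8],[45,0]]
[[3,10],[8,12],[14,18],[25,7],[31,0],[42,8],[45,0]]
[[3,10],[8,12],[14,18],[25,7],[31,0],[42,8],[45,11],[46,0]]
[[1,13],[3,10],[8,12],[14,18],[25,7],[31,0],[42,8],[45,11],[46,0]]
[[1,13],[3,10],[8,12],[14,18],[25,7],[28,11],[46,0]]
[[1,13],[3,10],[8,12],[14,18],[25,7],[28,11],[46,0]]
[[1,13],[3,10],[8,12],[14,18],[25,7],[28,11],[46,0]]
[[1,13],[3,10],[8,12],[14,18],[25,7],[28,11],[46,0]]
[[1,13],[3,10],[8,12],[14,18],[25,7],[28,11],[46,6],[48,0]]
[[1,13],[3,10],[7,15],[8,12],[14,18],[25,7],[28,11],[46,6],[48,0]]
[[1,13],[3,10],[7,15],[8,12],[14,18],[25,7],[28,11],[46,6],[48,0]]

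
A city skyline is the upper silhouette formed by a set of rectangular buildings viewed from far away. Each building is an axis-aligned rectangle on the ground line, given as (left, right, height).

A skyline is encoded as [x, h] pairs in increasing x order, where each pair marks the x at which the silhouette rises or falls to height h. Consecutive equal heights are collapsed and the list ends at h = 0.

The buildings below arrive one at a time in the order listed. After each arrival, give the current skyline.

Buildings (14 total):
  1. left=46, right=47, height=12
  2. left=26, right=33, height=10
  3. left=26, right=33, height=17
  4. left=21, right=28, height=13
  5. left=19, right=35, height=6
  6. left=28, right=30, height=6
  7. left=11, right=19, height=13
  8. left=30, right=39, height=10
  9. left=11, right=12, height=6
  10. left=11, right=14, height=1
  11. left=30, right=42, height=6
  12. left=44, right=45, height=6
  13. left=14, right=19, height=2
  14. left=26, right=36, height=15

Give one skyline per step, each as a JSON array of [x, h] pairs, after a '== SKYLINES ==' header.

== SKYLINES ==
[[46,12],[47,0]]
[[26,10],[33,0],[46,12],[47,0]]
[[26,17],[33,0],[46,12],[47,0]]
[[21,13],[26,17],[33,0],[46,12],[47,0]]
[[19,6],[21,13],[26,17],[33,6],[35,0],[46,12],[47,0]]
[[19,6],[21,13],[26,17],[33,6],[35,0],[46,12],[47,0]]
[[11,13],[19,6],[21,13],[26,17],[33,6],[35,0],[46,12],[47,0]]
[[11,13],[19,6],[21,13],[26,17],[33,10],[39,0],[46,12],[47,0]]
[[11,13],[19,6],[21,13],[26,17],[33,10],[39,0],[46,12],[47,0]]
[[11,13],[19,6],[21,13],[26,17],[33,10],[39,0],[46,12],[47,0]]
[[11,13],[19,6],[21,13],[26,17],[33,10],[39,6],[42,0],[46,12],[47,0]]
[[11,13],[19,6],[21,13],[26,17],[33,10],[39,6],[42,0],[44,6],[45,0],[46,12],[47,0]]
[[11,13],[19,6],[21,13],[26,17],[33,10],[39,6],[42,0],[44,6],[45,0],[46,12],[47,0]]
[[11,13],[19,6],[21,13],[26,17],[33,15],[36,10],[39,6],[42,0],[44,6],[45,0],[46,12],[47,0]]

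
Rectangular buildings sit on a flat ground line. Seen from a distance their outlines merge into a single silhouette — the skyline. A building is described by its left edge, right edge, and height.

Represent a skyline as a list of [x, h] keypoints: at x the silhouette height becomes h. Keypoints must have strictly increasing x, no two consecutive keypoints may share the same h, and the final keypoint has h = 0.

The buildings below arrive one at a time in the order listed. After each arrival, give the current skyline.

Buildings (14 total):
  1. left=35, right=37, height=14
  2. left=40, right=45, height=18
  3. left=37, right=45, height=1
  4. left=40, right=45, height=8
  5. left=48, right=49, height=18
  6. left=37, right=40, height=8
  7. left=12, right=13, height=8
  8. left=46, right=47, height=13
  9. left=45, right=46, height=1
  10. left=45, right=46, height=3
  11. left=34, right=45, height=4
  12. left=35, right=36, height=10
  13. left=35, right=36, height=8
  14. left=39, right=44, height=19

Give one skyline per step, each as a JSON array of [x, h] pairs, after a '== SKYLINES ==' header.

== SKYLINES ==
[[35,14],[37,0]]
[[35,14],[37,0],[40,18],[45,0]]
[[35,14],[37,1],[40,18],[45,0]]
[[35,14],[37,1],[40,18],[45,0]]
[[35,14],[37,1],[40,18],[45,0],[48,18],[49,0]]
[[35,14],[37,8],[40,18],[45,0],[48,18],[49,0]]
[[12,8],[13,0],[35,14],[37,8],[40,18],[45,0],[48,18],[49,0]]
[[12,8],[13,0],[35,14],[37,8],[40,18],[45,0],[46,13],[47,0],[48,18],[49,0]]
[[12,8],[13,0],[35,14],[37,8],[40,18],[45,1],[46,13],[47,0],[48,18],[49,0]]
[[12,8],[13,0],[35,14],[37,8],[40,18],[45,3],[46,13],[47,0],[48,18],[49,0]]
[[12,8],[13,0],[34,4],[35,14],[37,8],[40,18],[45,3],[46,13],[47,0],[48,18],[49,0]]
[[12,8],[13,0],[34,4],[35,14],[37,8],[40,18],[45,3],[46,13],[47,0],[48,18],[49,0]]
[[12,8],[13,0],[34,4],[35,14],[37,8],[40,18],[45,3],[46,13],[47,0],[48,18],[49,0]]
[[12,8],[13,0],[34,4],[35,14],[37,8],[39,19],[44,18],[45,3],[46,13],[47,0],[48,18],[49,0]]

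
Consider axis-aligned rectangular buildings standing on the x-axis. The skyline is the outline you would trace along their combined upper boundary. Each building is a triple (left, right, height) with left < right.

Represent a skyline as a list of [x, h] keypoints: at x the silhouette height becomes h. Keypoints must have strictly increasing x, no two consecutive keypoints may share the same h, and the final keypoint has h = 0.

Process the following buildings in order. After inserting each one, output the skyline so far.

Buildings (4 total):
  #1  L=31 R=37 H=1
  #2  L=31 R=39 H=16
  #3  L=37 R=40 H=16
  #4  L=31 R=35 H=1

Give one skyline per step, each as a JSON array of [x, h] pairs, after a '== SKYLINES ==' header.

== SKYLINES ==
[[31,1],[37,0]]
[[31,16],[39,0]]
[[31,16],[40,0]]
[[31,16],[40,0]]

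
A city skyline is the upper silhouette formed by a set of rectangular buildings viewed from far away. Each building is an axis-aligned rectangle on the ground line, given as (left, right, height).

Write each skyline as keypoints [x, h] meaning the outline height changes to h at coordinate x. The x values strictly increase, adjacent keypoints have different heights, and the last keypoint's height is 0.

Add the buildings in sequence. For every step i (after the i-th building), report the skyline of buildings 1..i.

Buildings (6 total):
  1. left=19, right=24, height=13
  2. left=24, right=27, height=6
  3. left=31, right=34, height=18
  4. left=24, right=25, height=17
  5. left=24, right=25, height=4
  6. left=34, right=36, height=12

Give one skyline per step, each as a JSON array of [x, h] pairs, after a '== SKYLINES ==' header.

== SKYLINES ==
[[19,13],[24,0]]
[[19,13],[24,6],[27,0]]
[[19,13],[24,6],[27,0],[31,18],[34,0]]
[[19,13],[24,17],[25,6],[27,0],[31,18],[34,0]]
[[19,13],[24,17],[25,6],[27,0],[31,18],[34,0]]
[[19,13],[24,17],[25,6],[27,0],[31,18],[34,12],[36,0]]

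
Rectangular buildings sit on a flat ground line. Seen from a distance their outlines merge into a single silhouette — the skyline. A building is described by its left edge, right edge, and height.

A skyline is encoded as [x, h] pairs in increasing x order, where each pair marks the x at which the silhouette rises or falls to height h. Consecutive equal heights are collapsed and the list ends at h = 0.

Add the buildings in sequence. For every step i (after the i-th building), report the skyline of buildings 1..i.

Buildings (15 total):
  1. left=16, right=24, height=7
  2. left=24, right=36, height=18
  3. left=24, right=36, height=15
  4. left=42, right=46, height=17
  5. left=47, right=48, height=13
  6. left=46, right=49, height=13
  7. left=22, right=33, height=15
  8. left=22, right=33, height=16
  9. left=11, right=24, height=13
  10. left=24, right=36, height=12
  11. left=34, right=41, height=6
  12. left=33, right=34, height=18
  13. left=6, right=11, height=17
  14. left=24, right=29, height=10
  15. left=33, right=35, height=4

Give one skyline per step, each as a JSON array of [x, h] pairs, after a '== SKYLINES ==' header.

== SKYLINES ==
[[16,7],[24,0]]
[[16,7],[24,18],[36,0]]
[[16,7],[24,18],[36,0]]
[[16,7],[24,18],[36,0],[42,17],[46,0]]
[[16,7],[24,18],[36,0],[42,17],[46,0],[47,13],[48,0]]
[[16,7],[24,18],[36,0],[42,17],[46,13],[49,0]]
[[16,7],[22,15],[24,18],[36,0],[42,17],[46,13],[49,0]]
[[16,7],[22,16],[24,18],[36,0],[42,17],[46,13],[49,0]]
[[11,13],[22,16],[24,18],[36,0],[42,17],[46,13],[49,0]]
[[11,13],[22,16],[24,18],[36,0],[42,17],[46,13],[49,0]]
[[11,13],[22,16],[24,18],[36,6],[41,0],[42,17],[46,13],[49,0]]
[[11,13],[22,16],[24,18],[36,6],[41,0],[42,17],[46,13],[49,0]]
[[6,17],[11,13],[22,16],[24,18],[36,6],[41,0],[42,17],[46,13],[49,0]]
[[6,17],[11,13],[22,16],[24,18],[36,6],[41,0],[42,17],[46,13],[49,0]]
[[6,17],[11,13],[22,16],[24,18],[36,6],[41,0],[42,17],[46,13],[49,0]]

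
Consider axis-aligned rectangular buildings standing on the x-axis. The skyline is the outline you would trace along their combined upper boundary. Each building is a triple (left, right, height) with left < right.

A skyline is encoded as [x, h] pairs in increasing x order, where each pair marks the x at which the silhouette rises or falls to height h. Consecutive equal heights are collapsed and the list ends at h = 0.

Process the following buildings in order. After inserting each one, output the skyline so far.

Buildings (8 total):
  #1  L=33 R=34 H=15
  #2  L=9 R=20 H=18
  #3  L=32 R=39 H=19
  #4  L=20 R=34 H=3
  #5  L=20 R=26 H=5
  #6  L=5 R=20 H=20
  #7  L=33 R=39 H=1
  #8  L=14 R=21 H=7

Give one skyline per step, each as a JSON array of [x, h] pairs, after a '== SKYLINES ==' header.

== SKYLINES ==
[[33,15],[34,0]]
[[9,18],[20,0],[33,15],[34,0]]
[[9,18],[20,0],[32,19],[39,0]]
[[9,18],[20,3],[32,19],[39,0]]
[[9,18],[20,5],[26,3],[32,19],[39,0]]
[[5,20],[20,5],[26,3],[32,19],[39,0]]
[[5,20],[20,5],[26,3],[32,19],[39,0]]
[[5,20],[20,7],[21,5],[26,3],[32,19],[39,0]]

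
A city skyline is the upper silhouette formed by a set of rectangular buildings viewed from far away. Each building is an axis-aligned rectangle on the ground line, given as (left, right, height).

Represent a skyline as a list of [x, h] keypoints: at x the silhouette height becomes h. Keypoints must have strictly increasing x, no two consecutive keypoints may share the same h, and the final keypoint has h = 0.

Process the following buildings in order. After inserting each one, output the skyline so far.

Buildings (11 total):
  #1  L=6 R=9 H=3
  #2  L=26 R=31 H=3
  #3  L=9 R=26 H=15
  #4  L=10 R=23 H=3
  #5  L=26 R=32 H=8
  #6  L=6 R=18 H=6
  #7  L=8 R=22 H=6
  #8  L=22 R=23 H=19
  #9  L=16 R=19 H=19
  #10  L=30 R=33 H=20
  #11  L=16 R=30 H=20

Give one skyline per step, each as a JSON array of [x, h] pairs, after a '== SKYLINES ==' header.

== SKYLINES ==
[[6,3],[9,0]]
[[6,3],[9,0],[26,3],[31,0]]
[[6,3],[9,15],[26,3],[31,0]]
[[6,3],[9,15],[26,3],[31,0]]
[[6,3],[9,15],[26,8],[32,0]]
[[6,6],[9,15],[26,8],[32,0]]
[[6,6],[9,15],[26,8],[32,0]]
[[6,6],[9,15],[22,19],[23,15],[26,8],[32,0]]
[[6,6],[9,15],[16,19],[19,15],[22,19],[23,15],[26,8],[32,0]]
[[6,6],[9,15],[16,19],[19,15],[22,19],[23,15],[26,8],[30,20],[33,0]]
[[6,6],[9,15],[16,20],[33,0]]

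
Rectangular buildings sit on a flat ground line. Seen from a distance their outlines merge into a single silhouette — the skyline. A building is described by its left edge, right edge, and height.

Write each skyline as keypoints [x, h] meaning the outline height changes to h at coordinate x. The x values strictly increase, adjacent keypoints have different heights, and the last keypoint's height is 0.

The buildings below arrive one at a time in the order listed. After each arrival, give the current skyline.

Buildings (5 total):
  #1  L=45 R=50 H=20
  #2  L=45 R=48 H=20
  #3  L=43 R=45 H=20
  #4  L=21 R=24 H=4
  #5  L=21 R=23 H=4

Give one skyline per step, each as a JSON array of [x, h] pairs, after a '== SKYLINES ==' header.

== SKYLINES ==
[[45,20],[50,0]]
[[45,20],[50,0]]
[[43,20],[50,0]]
[[21,4],[24,0],[43,20],[50,0]]
[[21,4],[24,0],[43,20],[50,0]]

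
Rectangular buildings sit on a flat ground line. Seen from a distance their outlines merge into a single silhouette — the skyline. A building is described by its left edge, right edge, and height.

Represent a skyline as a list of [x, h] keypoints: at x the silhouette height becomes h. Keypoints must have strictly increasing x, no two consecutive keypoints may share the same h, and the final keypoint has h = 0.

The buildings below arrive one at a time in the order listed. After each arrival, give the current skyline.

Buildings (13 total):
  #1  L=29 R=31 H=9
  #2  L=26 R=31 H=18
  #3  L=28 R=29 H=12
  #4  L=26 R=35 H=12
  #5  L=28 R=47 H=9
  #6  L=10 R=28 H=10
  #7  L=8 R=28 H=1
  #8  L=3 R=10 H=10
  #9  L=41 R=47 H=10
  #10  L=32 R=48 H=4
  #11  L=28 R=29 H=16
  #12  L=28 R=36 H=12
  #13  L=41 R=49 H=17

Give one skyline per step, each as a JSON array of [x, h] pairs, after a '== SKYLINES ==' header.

== SKYLINES ==
[[29,9],[31,0]]
[[26,18],[31,0]]
[[26,18],[31,0]]
[[26,18],[31,12],[35,0]]
[[26,18],[31,12],[35,9],[47,0]]
[[10,10],[26,18],[31,12],[35,9],[47,0]]
[[8,1],[10,10],[26,18],[31,12],[35,9],[47,0]]
[[3,10],[26,18],[31,12],[35,9],[47,0]]
[[3,10],[26,18],[31,12],[35,9],[41,10],[47,0]]
[[3,10],[26,18],[31,12],[35,9],[41,10],[47,4],[48,0]]
[[3,10],[26,18],[31,12],[35,9],[41,10],[47,4],[48,0]]
[[3,10],[26,18],[31,12],[36,9],[41,10],[47,4],[48,0]]
[[3,10],[26,18],[31,12],[36,9],[41,17],[49,0]]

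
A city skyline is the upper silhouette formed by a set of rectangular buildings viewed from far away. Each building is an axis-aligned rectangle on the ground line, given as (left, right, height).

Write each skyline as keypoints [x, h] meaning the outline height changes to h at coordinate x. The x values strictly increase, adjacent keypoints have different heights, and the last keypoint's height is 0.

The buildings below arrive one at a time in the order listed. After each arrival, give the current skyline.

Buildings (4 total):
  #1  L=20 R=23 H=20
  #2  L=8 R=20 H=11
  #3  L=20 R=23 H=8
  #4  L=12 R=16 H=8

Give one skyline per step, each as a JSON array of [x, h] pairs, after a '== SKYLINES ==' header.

== SKYLINES ==
[[20,20],[23,0]]
[[8,11],[20,20],[23,0]]
[[8,11],[20,20],[23,0]]
[[8,11],[20,20],[23,0]]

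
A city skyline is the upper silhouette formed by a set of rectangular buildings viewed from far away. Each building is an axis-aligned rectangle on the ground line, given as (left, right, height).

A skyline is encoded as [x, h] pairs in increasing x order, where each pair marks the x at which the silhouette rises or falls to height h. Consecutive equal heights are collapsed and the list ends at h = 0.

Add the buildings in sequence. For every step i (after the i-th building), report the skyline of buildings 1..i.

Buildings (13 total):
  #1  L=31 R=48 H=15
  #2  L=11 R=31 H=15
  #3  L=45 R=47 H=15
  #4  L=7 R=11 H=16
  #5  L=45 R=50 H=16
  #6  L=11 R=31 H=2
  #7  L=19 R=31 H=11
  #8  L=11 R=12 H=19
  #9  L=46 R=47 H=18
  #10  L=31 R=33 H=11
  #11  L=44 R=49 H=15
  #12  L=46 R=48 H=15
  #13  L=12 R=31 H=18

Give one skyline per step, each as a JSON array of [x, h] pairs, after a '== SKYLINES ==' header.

== SKYLINES ==
[[31,15],[48,0]]
[[11,15],[48,0]]
[[11,15],[48,0]]
[[7,16],[11,15],[48,0]]
[[7,16],[11,15],[45,16],[50,0]]
[[7,16],[11,15],[45,16],[50,0]]
[[7,16],[11,15],[45,16],[50,0]]
[[7,16],[11,19],[12,15],[45,16],[50,0]]
[[7,16],[11,19],[12,15],[45,16],[46,18],[47,16],[50,0]]
[[7,16],[11,19],[12,15],[45,16],[46,18],[47,16],[50,0]]
[[7,16],[11,19],[12,15],[45,16],[46,18],[47,16],[50,0]]
[[7,16],[11,19],[12,15],[45,16],[46,18],[47,16],[50,0]]
[[7,16],[11,19],[12,18],[31,15],[45,16],[46,18],[47,16],[50,0]]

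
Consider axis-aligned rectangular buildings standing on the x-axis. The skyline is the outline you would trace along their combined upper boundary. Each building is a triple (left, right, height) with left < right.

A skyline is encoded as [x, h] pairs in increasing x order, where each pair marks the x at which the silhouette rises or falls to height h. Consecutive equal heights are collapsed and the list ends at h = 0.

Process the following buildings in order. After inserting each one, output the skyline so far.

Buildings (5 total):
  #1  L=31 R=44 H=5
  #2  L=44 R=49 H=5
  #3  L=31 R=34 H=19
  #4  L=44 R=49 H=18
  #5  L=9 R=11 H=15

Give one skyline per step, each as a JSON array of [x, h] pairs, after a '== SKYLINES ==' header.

== SKYLINES ==
[[31,5],[44,0]]
[[31,5],[49,0]]
[[31,19],[34,5],[49,0]]
[[31,19],[34,5],[44,18],[49,0]]
[[9,15],[11,0],[31,19],[34,5],[44,18],[49,0]]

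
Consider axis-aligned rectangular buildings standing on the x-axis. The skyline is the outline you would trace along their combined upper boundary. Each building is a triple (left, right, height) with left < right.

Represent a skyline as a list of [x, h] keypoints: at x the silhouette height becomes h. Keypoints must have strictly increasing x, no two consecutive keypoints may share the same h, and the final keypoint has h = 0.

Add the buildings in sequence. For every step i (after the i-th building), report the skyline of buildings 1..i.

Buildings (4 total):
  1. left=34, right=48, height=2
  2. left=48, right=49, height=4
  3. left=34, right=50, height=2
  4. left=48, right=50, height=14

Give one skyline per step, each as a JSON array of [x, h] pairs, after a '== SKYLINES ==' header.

== SKYLINES ==
[[34,2],[48,0]]
[[34,2],[48,4],[49,0]]
[[34,2],[48,4],[49,2],[50,0]]
[[34,2],[48,14],[50,0]]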